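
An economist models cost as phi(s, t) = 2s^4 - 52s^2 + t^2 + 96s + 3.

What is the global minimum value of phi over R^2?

-701

phi(s,t) separates as P(s) + Q(t) + 3, so its minimum is min P + min Q + 3.
P'(s) = 8(s - 3)(s - 1)(s + 4) vanishes at s ∈ {-4, 1, 3}; Q'(t) = 2t vanishes at t ∈ {0}.
Local minima of P (where P''>0): P(-4)=-704, P(3)=-18. Local minima of Q: Q(0)=0.
So the global minimum of phi is P(-4) + Q(0) + 3 = -704 + 0 + 3 = -701, attained at (-4, 0).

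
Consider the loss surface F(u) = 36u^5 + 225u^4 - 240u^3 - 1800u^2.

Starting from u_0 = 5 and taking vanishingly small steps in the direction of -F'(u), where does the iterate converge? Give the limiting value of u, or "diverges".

F'(u) = 180u(u - 2)(u + 2)(u + 5), so F'(5) = 189000.
Gradient descent moves in the -F' direction, i.e. u is decreasing.
The nearest critical point in that direction is u = 2, where F'' = 10080 > 0 (a local minimum). The iterate converges there.

2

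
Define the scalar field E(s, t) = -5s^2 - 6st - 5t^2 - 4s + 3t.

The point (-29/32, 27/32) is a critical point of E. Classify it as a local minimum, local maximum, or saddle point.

The Hessian of E is constant: H = [[-10, -6], [-6, -10]].
det(H) = (-10)·(-10) − (-6)² = 64.
det(H) > 0 and tr(H) = -20 < 0, so H is negative definite and the point is a local maximum.

local maximum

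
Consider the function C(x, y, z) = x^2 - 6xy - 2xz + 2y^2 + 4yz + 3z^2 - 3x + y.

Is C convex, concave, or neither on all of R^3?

C is quadratic, so its Hessian is the constant matrix H = [[2, -6, -2], [-6, 4, 4], [-2, 4, 6]].
Leading principal minors: 2, -28, -120.
Neither pattern holds ⇒ H is indefinite ⇒ neither convex nor concave.

neither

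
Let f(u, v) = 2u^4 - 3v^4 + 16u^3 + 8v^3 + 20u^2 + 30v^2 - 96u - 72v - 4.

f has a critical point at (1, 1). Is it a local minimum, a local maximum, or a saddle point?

The mixed partial ∂²f/∂u∂v is 0, so the Hessian at any point is diag(f_uu, f_vv) = diag(8(3u^2 + 12u + 5), 12(-3v^2 + 4v + 5)).
At (1, 1): H = diag(160, 72).
Both eigenvalues are positive, so H is positive definite: a local minimum.

local minimum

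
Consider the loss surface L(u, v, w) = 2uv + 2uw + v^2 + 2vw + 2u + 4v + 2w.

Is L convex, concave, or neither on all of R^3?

neither

L is quadratic, so its Hessian is the constant matrix H = [[0, 2, 2], [2, 2, 2], [2, 2, 0]].
Leading principal minors: 0, -4, 8.
Neither pattern holds ⇒ H is indefinite ⇒ neither convex nor concave.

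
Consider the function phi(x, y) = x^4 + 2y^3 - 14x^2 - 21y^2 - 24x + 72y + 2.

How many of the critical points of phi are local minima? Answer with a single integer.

2

phi separates as a function of x plus a function of y, so ∇phi=0 decouples.
∂phi/∂x = 4(x - 3)(x + 1)(x + 2) = 0 at x ∈ {-2, -1, 3}; ∂phi/∂y = 6(y - 4)(y - 3) = 0 at y ∈ {3, 4}.
The Hessian is diagonal: diag(phi_xx, phi_yy). Second derivatives: phi_xx(-2)=20, phi_xx(-1)=-16, phi_xx(3)=80; phi_yy(3)=-6, phi_yy(4)=6.
Local minima occur where both diagonal entries positive: (-2, 4), (3, 4). Count: 2.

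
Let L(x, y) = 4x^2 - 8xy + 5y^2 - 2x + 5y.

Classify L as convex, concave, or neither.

convex

L is quadratic, so its Hessian is the constant matrix H = [[8, -8], [-8, 10]].
det(H) = 16, tr(H) = 18.
det(H) > 0 and tr(H) > 0, so H is positive definite everywhere: convex.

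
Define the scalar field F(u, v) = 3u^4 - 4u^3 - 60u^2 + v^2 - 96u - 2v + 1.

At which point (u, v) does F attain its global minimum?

F(u,v) separates as P(u) + Q(v) + 1, so its minimum is min P + min Q + 1.
P'(u) = 12(u - 4)(u + 1)(u + 2) vanishes at u ∈ {-2, -1, 4}; Q'(v) = 2v - 2 vanishes at v ∈ {1}.
Local minima of P (where P''>0): P(-2)=32, P(4)=-832. Local minima of Q: Q(1)=-1.
So the global minimum of F is P(4) + Q(1) + 1 = -832 − 1 + 1 = -832, attained at (4, 1).

(4, 1)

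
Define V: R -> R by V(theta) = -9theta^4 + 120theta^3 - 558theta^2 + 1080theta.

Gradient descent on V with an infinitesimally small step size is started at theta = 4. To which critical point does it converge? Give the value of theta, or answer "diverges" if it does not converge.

3

V'(theta) = -36(theta - 5)(theta - 3)(theta - 2), so V'(4) = 72.
Gradient descent moves in the -V' direction, i.e. theta is decreasing.
The nearest critical point in that direction is theta = 3, where V'' = 72 > 0 (a local minimum). The iterate converges there.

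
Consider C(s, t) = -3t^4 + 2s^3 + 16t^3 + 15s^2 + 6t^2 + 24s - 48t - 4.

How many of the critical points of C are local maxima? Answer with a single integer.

2

C separates as a function of s plus a function of t, so ∇C=0 decouples.
∂C/∂s = 6(s + 1)(s + 4) = 0 at s ∈ {-4, -1}; ∂C/∂t = -12(t - 4)(t - 1)(t + 1) = 0 at t ∈ {-1, 1, 4}.
The Hessian is diagonal: diag(C_ss, C_tt). Second derivatives: C_ss(-4)=-18, C_ss(-1)=18; C_tt(-1)=-120, C_tt(1)=72, C_tt(4)=-180.
Local maxima occur where both diagonal entries negative: (-4, -1), (-4, 4). Count: 2.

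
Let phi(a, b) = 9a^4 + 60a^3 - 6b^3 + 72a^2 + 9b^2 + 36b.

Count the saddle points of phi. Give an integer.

3

phi separates as a function of a plus a function of b, so ∇phi=0 decouples.
∂phi/∂a = 36a(a + 1)(a + 4) = 0 at a ∈ {-4, -1, 0}; ∂phi/∂b = -18(b - 2)(b + 1) = 0 at b ∈ {-1, 2}.
The Hessian is diagonal: diag(phi_aa, phi_bb). Second derivatives: phi_aa(-4)=432, phi_aa(-1)=-108, phi_aa(0)=144; phi_bb(-1)=54, phi_bb(2)=-54.
Saddle points occur where the two diagonal entries have opposite signs: (-4, 2), (-1, -1), (0, 2). Count: 3.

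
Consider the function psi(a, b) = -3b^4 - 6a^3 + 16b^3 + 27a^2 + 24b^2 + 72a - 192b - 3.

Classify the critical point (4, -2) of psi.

local maximum

The mixed partial ∂²psi/∂a∂b is 0, so the Hessian at any point is diag(psi_aa, psi_bb) = diag(18(-2a + 3), 12(-3b^2 + 8b + 4)).
At (4, -2): H = diag(-90, -288).
Both eigenvalues are negative, so H is negative definite: a local maximum.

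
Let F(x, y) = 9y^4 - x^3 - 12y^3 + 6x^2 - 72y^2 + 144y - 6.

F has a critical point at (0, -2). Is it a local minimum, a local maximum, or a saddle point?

The mixed partial ∂²F/∂x∂y is 0, so the Hessian at any point is diag(F_xx, F_yy) = diag(6(-x + 2), 36(3y^2 - 2y - 4)).
At (0, -2): H = diag(12, 432).
Both eigenvalues are positive, so H is positive definite: a local minimum.

local minimum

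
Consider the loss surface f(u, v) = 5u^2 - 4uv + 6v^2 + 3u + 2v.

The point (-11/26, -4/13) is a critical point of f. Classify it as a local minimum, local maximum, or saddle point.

The Hessian of f is constant: H = [[10, -4], [-4, 12]].
det(H) = 10·12 − (-4)² = 104.
det(H) > 0 and tr(H) = 22 > 0, so H is positive definite and the point is a local minimum.

local minimum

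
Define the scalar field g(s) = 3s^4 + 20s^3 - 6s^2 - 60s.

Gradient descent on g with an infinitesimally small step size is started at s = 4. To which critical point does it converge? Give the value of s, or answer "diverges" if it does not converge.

1

g'(s) = 12(s - 1)(s + 1)(s + 5), so g'(4) = 1620.
Gradient descent moves in the -g' direction, i.e. s is decreasing.
The nearest critical point in that direction is s = 1, where g'' = 144 > 0 (a local minimum). The iterate converges there.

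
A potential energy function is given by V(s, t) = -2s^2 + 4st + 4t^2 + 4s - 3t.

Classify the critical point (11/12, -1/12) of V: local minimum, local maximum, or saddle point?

saddle point

The Hessian of V is constant: H = [[-4, 4], [4, 8]].
det(H) = (-4)·8 − 4² = -48.
Since det(H) < 0, H is indefinite and the critical point is a saddle point.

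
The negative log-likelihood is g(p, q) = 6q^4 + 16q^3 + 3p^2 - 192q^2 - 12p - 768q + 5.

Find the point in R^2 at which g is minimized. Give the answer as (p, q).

(2, 4)

g(p,q) separates as A(p) + B(q) + 5, so its minimum is min A + min B + 5.
A'(p) = 6p - 12 vanishes at p ∈ {2}; B'(q) = 24(q - 4)(q + 2)(q + 4) vanishes at q ∈ {-4, -2, 4}.
Local minima of A (where A''>0): A(2)=-12. Local minima of B: B(-4)=512, B(4)=-3584.
So the global minimum of g is A(2) + B(4) + 5 = -12 − 3584 + 5 = -3591, attained at (2, 4).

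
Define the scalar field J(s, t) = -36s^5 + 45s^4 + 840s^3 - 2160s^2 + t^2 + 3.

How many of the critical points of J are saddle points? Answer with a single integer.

2

J separates as a function of s plus a function of t, so ∇J=0 decouples.
∂J/∂s = -180s(s - 3)(s - 2)(s + 4) = 0 at s ∈ {-4, 0, 2, 3}; ∂J/∂t = 2t = 0 at t ∈ {0}.
The Hessian is diagonal: diag(J_ss, J_tt). Second derivatives: J_ss(-4)=30240, J_ss(0)=-4320, J_ss(2)=2160, J_ss(3)=-3780; J_tt(0)=2.
Saddle points occur where the two diagonal entries have opposite signs: (0, 0), (3, 0). Count: 2.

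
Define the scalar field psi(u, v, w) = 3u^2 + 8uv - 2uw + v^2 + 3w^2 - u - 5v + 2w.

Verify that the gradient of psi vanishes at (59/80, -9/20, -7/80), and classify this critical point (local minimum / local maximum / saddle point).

saddle point

∇psi = (6u + 8v - 2w - 1, 8u + 2v - 5, -2u + 6w + 2); substituting (59/80, -9/20, -7/80) gives ∇psi = (0, 0, 0), so (59/80, -9/20, -7/80) is indeed a critical point.
The Hessian is constant: H = [[6, 8, -2], [8, 2, 0], [-2, 0, 6]].
Leading principal minors: Δ₁ = 6, Δ₂ = -52, Δ₃ = -320.
The minors fit neither the all-positive nor the alternating-sign pattern, so H is indefinite: a saddle point.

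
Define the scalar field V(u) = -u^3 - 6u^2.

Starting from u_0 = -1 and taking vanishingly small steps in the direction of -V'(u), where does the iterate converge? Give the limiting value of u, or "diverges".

V'(u) = -3u(u + 4), so V'(-1) = 9.
Gradient descent moves in the -V' direction, i.e. u is decreasing.
The nearest critical point in that direction is u = -4, where V'' = 12 > 0 (a local minimum). The iterate converges there.

-4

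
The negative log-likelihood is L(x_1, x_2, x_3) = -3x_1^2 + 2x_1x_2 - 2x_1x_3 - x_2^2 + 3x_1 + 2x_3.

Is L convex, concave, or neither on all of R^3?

neither

L is quadratic, so its Hessian is the constant matrix H = [[-6, 2, -2], [2, -2, 0], [-2, 0, 0]].
Leading principal minors: -6, 8, 8.
Neither pattern holds ⇒ H is indefinite ⇒ neither convex nor concave.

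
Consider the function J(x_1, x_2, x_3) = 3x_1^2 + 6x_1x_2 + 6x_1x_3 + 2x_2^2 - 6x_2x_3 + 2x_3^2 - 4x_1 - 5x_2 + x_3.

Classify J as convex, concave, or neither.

J is quadratic, so its Hessian is the constant matrix H = [[6, 6, 6], [6, 4, -6], [6, -6, 4]].
Leading principal minors: 6, -12, -840.
Neither pattern holds ⇒ H is indefinite ⇒ neither convex nor concave.

neither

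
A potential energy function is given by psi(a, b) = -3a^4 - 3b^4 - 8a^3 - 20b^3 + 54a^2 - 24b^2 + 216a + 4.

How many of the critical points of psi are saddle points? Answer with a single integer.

4

psi separates as a function of a plus a function of b, so ∇psi=0 decouples.
∂psi/∂a = -12(a - 3)(a + 2)(a + 3) = 0 at a ∈ {-3, -2, 3}; ∂psi/∂b = -12b(b + 1)(b + 4) = 0 at b ∈ {-4, -1, 0}.
The Hessian is diagonal: diag(psi_aa, psi_bb). Second derivatives: psi_aa(-3)=-72, psi_aa(-2)=60, psi_aa(3)=-360; psi_bb(-4)=-144, psi_bb(-1)=36, psi_bb(0)=-48.
Saddle points occur where the two diagonal entries have opposite signs: (-3, -1), (-2, -4), (-2, 0), (3, -1). Count: 4.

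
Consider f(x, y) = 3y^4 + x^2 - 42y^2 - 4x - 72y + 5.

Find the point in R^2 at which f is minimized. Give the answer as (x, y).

f(x,y) separates as P(x) + Q(y) + 5, so its minimum is min P + min Q + 5.
P'(x) = 2x - 4 vanishes at x ∈ {2}; Q'(y) = 12(y - 3)(y + 1)(y + 2) vanishes at y ∈ {-2, -1, 3}.
Local minima of P (where P''>0): P(2)=-4. Local minima of Q: Q(-2)=24, Q(3)=-351.
So the global minimum of f is P(2) + Q(3) + 5 = -4 − 351 + 5 = -350, attained at (2, 3).

(2, 3)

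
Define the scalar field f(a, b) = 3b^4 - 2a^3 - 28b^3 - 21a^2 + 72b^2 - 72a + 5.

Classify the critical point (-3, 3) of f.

The mixed partial ∂²f/∂a∂b is 0, so the Hessian at any point is diag(f_aa, f_bb) = diag(-6(2a + 7), 12(3b^2 - 14b + 12)).
At (-3, 3): H = diag(-6, -36).
Both eigenvalues are negative, so H is negative definite: a local maximum.

local maximum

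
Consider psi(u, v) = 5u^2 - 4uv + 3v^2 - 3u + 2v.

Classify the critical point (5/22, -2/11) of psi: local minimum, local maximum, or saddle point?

The Hessian of psi is constant: H = [[10, -4], [-4, 6]].
det(H) = 10·6 − (-4)² = 44.
det(H) > 0 and tr(H) = 16 > 0, so H is positive definite and the point is a local minimum.

local minimum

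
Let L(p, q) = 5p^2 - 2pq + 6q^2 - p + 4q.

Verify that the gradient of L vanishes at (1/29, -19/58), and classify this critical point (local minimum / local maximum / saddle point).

∇L = (10p - 2q - 1, -2p + 12q + 4); substituting (1/29, -19/58) gives ∇L = (0, 0), so (1/29, -19/58) is indeed a critical point.
The Hessian of L is constant: H = [[10, -2], [-2, 12]].
det(H) = 10·12 − (-2)² = 116.
det(H) > 0 and tr(H) = 22 > 0, so H is positive definite and the point is a local minimum.

local minimum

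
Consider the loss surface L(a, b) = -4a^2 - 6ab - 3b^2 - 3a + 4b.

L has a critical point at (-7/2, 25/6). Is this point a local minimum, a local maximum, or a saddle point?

local maximum

The Hessian of L is constant: H = [[-8, -6], [-6, -6]].
det(H) = (-8)·(-6) − (-6)² = 12.
det(H) > 0 and tr(H) = -14 < 0, so H is negative definite and the point is a local maximum.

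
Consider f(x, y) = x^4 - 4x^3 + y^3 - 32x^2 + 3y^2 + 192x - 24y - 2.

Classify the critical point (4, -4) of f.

The mixed partial ∂²f/∂x∂y is 0, so the Hessian at any point is diag(f_xx, f_yy) = diag(4(3x^2 - 6x - 16), 6(y + 1)).
At (4, -4): H = diag(32, -18).
The eigenvalues have opposite signs, so H is indefinite: a saddle point.

saddle point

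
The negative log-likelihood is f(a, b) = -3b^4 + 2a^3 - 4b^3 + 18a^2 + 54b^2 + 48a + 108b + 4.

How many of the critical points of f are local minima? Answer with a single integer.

1

f separates as a function of a plus a function of b, so ∇f=0 decouples.
∂f/∂a = 6(a + 2)(a + 4) = 0 at a ∈ {-4, -2}; ∂f/∂b = -12(b - 3)(b + 1)(b + 3) = 0 at b ∈ {-3, -1, 3}.
The Hessian is diagonal: diag(f_aa, f_bb). Second derivatives: f_aa(-4)=-12, f_aa(-2)=12; f_bb(-3)=-144, f_bb(-1)=96, f_bb(3)=-288.
Local minima occur where both diagonal entries positive: (-2, -1). Count: 1.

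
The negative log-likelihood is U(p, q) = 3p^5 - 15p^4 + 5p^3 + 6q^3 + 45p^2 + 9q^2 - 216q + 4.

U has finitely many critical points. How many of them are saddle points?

4

U separates as a function of p plus a function of q, so ∇U=0 decouples.
∂U/∂p = 15p(p - 3)(p - 2)(p + 1) = 0 at p ∈ {-1, 0, 2, 3}; ∂U/∂q = 18(q - 3)(q + 4) = 0 at q ∈ {-4, 3}.
The Hessian is diagonal: diag(U_pp, U_qq). Second derivatives: U_pp(-1)=-180, U_pp(0)=90, U_pp(2)=-90, U_pp(3)=180; U_qq(-4)=-126, U_qq(3)=126.
Saddle points occur where the two diagonal entries have opposite signs: (-1, 3), (0, -4), (2, 3), (3, -4). Count: 4.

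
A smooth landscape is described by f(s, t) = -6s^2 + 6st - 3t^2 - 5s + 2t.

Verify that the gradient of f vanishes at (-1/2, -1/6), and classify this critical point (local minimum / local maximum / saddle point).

local maximum

∇f = (-12s + 6t - 5, 6s - 6t + 2); substituting (-1/2, -1/6) gives ∇f = (0, 0), so (-1/2, -1/6) is indeed a critical point.
The Hessian of f is constant: H = [[-12, 6], [6, -6]].
det(H) = (-12)·(-6) − 6² = 36.
det(H) > 0 and tr(H) = -18 < 0, so H is negative definite and the point is a local maximum.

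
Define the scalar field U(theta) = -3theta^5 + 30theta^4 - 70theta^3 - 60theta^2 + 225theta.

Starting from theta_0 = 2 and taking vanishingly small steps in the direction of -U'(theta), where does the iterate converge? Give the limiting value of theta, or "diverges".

3

U'(theta) = -15(theta - 5)(theta - 3)(theta - 1)(theta + 1), so U'(2) = -135.
Gradient descent moves in the -U' direction, i.e. theta is increasing.
The nearest critical point in that direction is theta = 3, where U'' = 240 > 0 (a local minimum). The iterate converges there.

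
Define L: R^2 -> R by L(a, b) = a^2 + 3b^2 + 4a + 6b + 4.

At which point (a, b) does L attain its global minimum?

L(a,b) separates as P(a) + Q(b) + 4, so its minimum is min P + min Q + 4.
P'(a) = 2a + 4 vanishes at a ∈ {-2}; Q'(b) = 6b + 6 vanishes at b ∈ {-1}.
Local minima of P (where P''>0): P(-2)=-4. Local minima of Q: Q(-1)=-3.
So the global minimum of L is P(-2) + Q(-1) + 4 = -4 − 3 + 4 = -3, attained at (-2, -1).

(-2, -1)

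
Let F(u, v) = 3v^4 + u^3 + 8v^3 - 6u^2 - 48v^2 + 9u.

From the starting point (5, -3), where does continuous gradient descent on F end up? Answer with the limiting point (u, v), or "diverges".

(3, -4)

F is separable, so gradient descent decouples: u follows -∂F/∂u, v follows -∂F/∂v.
∂F/∂u = 3(u - 3)(u - 1); at u=5 this is 24, so u decreases.
∂F/∂v = 12v(v - 2)(v + 4); at v=-3 this is 180, so v decreases.
u converges to its nearest critical value 3 (a local min of the u-part); v converges to -4. The iterate converges to (3, -4).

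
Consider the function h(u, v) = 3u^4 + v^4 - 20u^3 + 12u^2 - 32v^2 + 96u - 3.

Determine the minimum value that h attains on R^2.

h(u,v) separates as P(u) + Q(v) − 3, so its minimum is min P + min Q − 3.
P'(u) = 12(u - 4)(u - 2)(u + 1) vanishes at u ∈ {-1, 2, 4}; Q'(v) = 4v(v - 4)(v + 4) vanishes at v ∈ {-4, 0, 4}.
Local minima of P (where P''>0): P(-1)=-61, P(4)=64. Local minima of Q: Q(-4)=-256, Q(4)=-256.
So the global minimum of h is P(-1) + Q(-4) − 3 = -61 − 256 − 3 = -320, attained at (-1, -4).

-320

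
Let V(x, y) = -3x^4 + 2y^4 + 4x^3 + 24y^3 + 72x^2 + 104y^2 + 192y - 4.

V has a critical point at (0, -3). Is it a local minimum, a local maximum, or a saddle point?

saddle point

The mixed partial ∂²V/∂x∂y is 0, so the Hessian at any point is diag(V_xx, V_yy) = diag(12(-3x^2 + 2x + 12), 8(3y^2 + 18y + 26)).
At (0, -3): H = diag(144, -8).
The eigenvalues have opposite signs, so H is indefinite: a saddle point.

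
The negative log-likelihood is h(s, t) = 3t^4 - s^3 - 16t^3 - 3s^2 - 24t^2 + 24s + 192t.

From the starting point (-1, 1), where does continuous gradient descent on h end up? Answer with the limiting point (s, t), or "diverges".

(-4, -2)

h is separable, so gradient descent decouples: s follows -∂h/∂s, t follows -∂h/∂t.
∂h/∂s = -3(s - 2)(s + 4); at s=-1 this is 27, so s decreases.
∂h/∂t = 12(t - 4)(t - 2)(t + 2); at t=1 this is 108, so t decreases.
s converges to its nearest critical value -4 (a local min of the s-part); t converges to -2. The iterate converges to (-4, -2).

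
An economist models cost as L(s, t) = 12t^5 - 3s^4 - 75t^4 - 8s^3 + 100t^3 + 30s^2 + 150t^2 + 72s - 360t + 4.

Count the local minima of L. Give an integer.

2

L separates as a function of s plus a function of t, so ∇L=0 decouples.
∂L/∂s = -12(s - 2)(s + 1)(s + 3) = 0 at s ∈ {-3, -1, 2}; ∂L/∂t = 60(t - 3)(t - 2)(t - 1)(t + 1) = 0 at t ∈ {-1, 1, 2, 3}.
The Hessian is diagonal: diag(L_ss, L_tt). Second derivatives: L_ss(-3)=-120, L_ss(-1)=72, L_ss(2)=-180; L_tt(-1)=-1440, L_tt(1)=240, L_tt(2)=-180, L_tt(3)=480.
Local minima occur where both diagonal entries positive: (-1, 1), (-1, 3). Count: 2.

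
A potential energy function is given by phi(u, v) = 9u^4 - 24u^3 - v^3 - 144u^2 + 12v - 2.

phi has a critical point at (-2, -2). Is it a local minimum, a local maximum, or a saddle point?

local minimum

The mixed partial ∂²phi/∂u∂v is 0, so the Hessian at any point is diag(phi_uu, phi_vv) = diag(36(3u^2 - 4u - 8), -6v).
At (-2, -2): H = diag(432, 12).
Both eigenvalues are positive, so H is positive definite: a local minimum.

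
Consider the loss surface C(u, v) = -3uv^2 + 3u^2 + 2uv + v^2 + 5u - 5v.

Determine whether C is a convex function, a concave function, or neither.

neither

The term -3uv^2 is cubic, so the Hessian is not constant.
∂²C/∂v² = -6u + 2, which takes both signs as u varies (negative for sufficiently large u). A diagonal entry of the Hessian changing sign means the Hessian is neither positive- nor negative-semidefinite on all of R^2.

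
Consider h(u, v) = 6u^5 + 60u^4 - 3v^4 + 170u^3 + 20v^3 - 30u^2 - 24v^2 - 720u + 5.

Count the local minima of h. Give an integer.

h separates as a function of u plus a function of v, so ∇h=0 decouples.
∂h/∂u = 30(u - 1)(u + 2)(u + 3)(u + 4) = 0 at u ∈ {-4, -3, -2, 1}; ∂h/∂v = -12v(v - 4)(v - 1) = 0 at v ∈ {0, 1, 4}.
The Hessian is diagonal: diag(h_uu, h_vv). Second derivatives: h_uu(-4)=-300, h_uu(-3)=120, h_uu(-2)=-180, h_uu(1)=1800; h_vv(0)=-48, h_vv(1)=36, h_vv(4)=-144.
Local minima occur where both diagonal entries positive: (-3, 1), (1, 1). Count: 2.

2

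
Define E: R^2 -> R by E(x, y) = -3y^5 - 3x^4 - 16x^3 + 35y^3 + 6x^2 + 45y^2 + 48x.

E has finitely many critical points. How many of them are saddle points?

6

E separates as a function of x plus a function of y, so ∇E=0 decouples.
∂E/∂x = -12(x - 1)(x + 1)(x + 4) = 0 at x ∈ {-4, -1, 1}; ∂E/∂y = -15y(y - 3)(y + 1)(y + 2) = 0 at y ∈ {-2, -1, 0, 3}.
The Hessian is diagonal: diag(E_xx, E_yy). Second derivatives: E_xx(-4)=-180, E_xx(-1)=72, E_xx(1)=-120; E_yy(-2)=150, E_yy(-1)=-60, E_yy(0)=90, E_yy(3)=-900.
Saddle points occur where the two diagonal entries have opposite signs: (-4, -2), (-4, 0), (-1, -1), (-1, 3), (1, -2), (1, 0). Count: 6.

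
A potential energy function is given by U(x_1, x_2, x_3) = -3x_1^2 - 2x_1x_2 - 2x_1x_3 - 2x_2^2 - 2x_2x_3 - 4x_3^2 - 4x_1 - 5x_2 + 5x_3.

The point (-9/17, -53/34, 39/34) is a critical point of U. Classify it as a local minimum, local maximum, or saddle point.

local maximum

The Hessian is constant: H = [[-6, -2, -2], [-2, -4, -2], [-2, -2, -8]].
Leading principal minors: Δ₁ = -6, Δ₂ = 20, Δ₃ = -136.
The minors alternate sign starting negative (−, +, −), so H is negative definite: a local maximum.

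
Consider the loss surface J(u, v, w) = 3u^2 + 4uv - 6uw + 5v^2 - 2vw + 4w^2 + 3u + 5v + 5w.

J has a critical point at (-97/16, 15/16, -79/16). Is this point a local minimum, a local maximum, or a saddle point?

The Hessian is constant: H = [[6, 4, -6], [4, 10, -2], [-6, -2, 8]].
Leading principal minors: Δ₁ = 6, Δ₂ = 44, Δ₃ = 64.
All leading minors are positive, so H is positive definite: a local minimum.

local minimum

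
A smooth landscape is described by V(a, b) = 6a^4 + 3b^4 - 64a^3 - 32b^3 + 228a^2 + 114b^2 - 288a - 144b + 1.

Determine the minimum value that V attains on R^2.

V(a,b) separates as P(a) + Q(b) + 1, so its minimum is min P + min Q + 1.
P'(a) = 24(a - 4)(a - 3)(a - 1) vanishes at a ∈ {1, 3, 4}; Q'(b) = 12(b - 4)(b - 3)(b - 1) vanishes at b ∈ {1, 3, 4}.
Local minima of P (where P''>0): P(1)=-118, P(4)=-64. Local minima of Q: Q(1)=-59, Q(4)=-32.
So the global minimum of V is P(1) + Q(1) + 1 = -118 − 59 + 1 = -176, attained at (1, 1).

-176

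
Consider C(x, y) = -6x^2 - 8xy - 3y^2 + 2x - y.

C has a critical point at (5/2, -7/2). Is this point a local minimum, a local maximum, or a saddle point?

The Hessian of C is constant: H = [[-12, -8], [-8, -6]].
det(H) = (-12)·(-6) − (-8)² = 8.
det(H) > 0 and tr(H) = -18 < 0, so H is negative definite and the point is a local maximum.

local maximum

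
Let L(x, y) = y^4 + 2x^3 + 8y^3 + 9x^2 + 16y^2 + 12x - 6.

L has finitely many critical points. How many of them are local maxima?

1

L separates as a function of x plus a function of y, so ∇L=0 decouples.
∂L/∂x = 6(x + 1)(x + 2) = 0 at x ∈ {-2, -1}; ∂L/∂y = 4y(y + 2)(y + 4) = 0 at y ∈ {-4, -2, 0}.
The Hessian is diagonal: diag(L_xx, L_yy). Second derivatives: L_xx(-2)=-6, L_xx(-1)=6; L_yy(-4)=32, L_yy(-2)=-16, L_yy(0)=32.
Local maxima occur where both diagonal entries negative: (-2, -2). Count: 1.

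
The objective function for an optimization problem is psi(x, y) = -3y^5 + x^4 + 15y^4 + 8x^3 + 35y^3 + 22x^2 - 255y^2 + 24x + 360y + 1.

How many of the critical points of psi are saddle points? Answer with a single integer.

6

psi separates as a function of x plus a function of y, so ∇psi=0 decouples.
∂psi/∂x = 4(x + 1)(x + 2)(x + 3) = 0 at x ∈ {-3, -2, -1}; ∂psi/∂y = -15(y - 4)(y - 2)(y - 1)(y + 3) = 0 at y ∈ {-3, 1, 2, 4}.
The Hessian is diagonal: diag(psi_xx, psi_yy). Second derivatives: psi_xx(-3)=8, psi_xx(-2)=-4, psi_xx(-1)=8; psi_yy(-3)=2100, psi_yy(1)=-180, psi_yy(2)=150, psi_yy(4)=-630.
Saddle points occur where the two diagonal entries have opposite signs: (-3, 1), (-3, 4), (-2, -3), (-2, 2), (-1, 1), (-1, 4). Count: 6.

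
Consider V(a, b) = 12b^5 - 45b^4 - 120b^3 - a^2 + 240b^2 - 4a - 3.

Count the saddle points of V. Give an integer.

2

V separates as a function of a plus a function of b, so ∇V=0 decouples.
∂V/∂a = -2(a + 2) = 0 at a ∈ {-2}; ∂V/∂b = 60b(b - 4)(b - 1)(b + 2) = 0 at b ∈ {-2, 0, 1, 4}.
The Hessian is diagonal: diag(V_aa, V_bb). Second derivatives: V_aa(-2)=-2; V_bb(-2)=-2160, V_bb(0)=480, V_bb(1)=-540, V_bb(4)=4320.
Saddle points occur where the two diagonal entries have opposite signs: (-2, 0), (-2, 4). Count: 2.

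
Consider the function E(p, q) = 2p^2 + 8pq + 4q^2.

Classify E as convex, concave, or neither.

neither

E is quadratic, so its Hessian is the constant matrix H = [[4, 8], [8, 8]].
det(H) = -32, tr(H) = 12.
det(H) < 0, so H is indefinite: neither convex nor concave.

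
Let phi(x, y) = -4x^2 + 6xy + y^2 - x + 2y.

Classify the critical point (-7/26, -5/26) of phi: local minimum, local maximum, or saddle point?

saddle point

The Hessian of phi is constant: H = [[-8, 6], [6, 2]].
det(H) = (-8)·2 − 6² = -52.
Since det(H) < 0, H is indefinite and the critical point is a saddle point.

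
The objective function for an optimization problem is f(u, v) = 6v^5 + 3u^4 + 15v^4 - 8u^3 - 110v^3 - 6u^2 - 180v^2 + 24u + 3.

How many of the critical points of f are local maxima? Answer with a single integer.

2

f separates as a function of u plus a function of v, so ∇f=0 decouples.
∂f/∂u = 12(u - 2)(u - 1)(u + 1) = 0 at u ∈ {-1, 1, 2}; ∂f/∂v = 30v(v - 3)(v + 1)(v + 4) = 0 at v ∈ {-4, -1, 0, 3}.
The Hessian is diagonal: diag(f_uu, f_vv). Second derivatives: f_uu(-1)=72, f_uu(1)=-24, f_uu(2)=36; f_vv(-4)=-2520, f_vv(-1)=360, f_vv(0)=-360, f_vv(3)=2520.
Local maxima occur where both diagonal entries negative: (1, -4), (1, 0). Count: 2.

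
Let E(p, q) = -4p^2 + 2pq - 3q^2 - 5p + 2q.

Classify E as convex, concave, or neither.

concave

E is quadratic, so its Hessian is the constant matrix H = [[-8, 2], [2, -6]].
det(H) = 44, tr(H) = -14.
det(H) > 0 and tr(H) < 0, so H is negative definite everywhere: concave.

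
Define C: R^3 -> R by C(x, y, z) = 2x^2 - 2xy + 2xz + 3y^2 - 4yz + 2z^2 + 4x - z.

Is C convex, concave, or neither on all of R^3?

C is quadratic, so its Hessian is the constant matrix H = [[4, -2, 2], [-2, 6, -4], [2, -4, 4]].
Leading principal minors: 4, 20, 24.
All positive ⇒ H ≻ 0 ⇒ convex.

convex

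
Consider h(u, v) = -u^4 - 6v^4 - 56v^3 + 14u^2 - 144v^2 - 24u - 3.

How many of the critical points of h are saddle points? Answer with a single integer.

h separates as a function of u plus a function of v, so ∇h=0 decouples.
∂h/∂u = -4(u - 2)(u - 1)(u + 3) = 0 at u ∈ {-3, 1, 2}; ∂h/∂v = -24v(v + 3)(v + 4) = 0 at v ∈ {-4, -3, 0}.
The Hessian is diagonal: diag(h_uu, h_vv). Second derivatives: h_uu(-3)=-80, h_uu(1)=16, h_uu(2)=-20; h_vv(-4)=-96, h_vv(-3)=72, h_vv(0)=-288.
Saddle points occur where the two diagonal entries have opposite signs: (-3, -3), (1, -4), (1, 0), (2, -3). Count: 4.

4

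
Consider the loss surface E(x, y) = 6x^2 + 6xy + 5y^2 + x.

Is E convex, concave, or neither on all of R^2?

convex

E is quadratic, so its Hessian is the constant matrix H = [[12, 6], [6, 10]].
det(H) = 84, tr(H) = 22.
det(H) > 0 and tr(H) > 0, so H is positive definite everywhere: convex.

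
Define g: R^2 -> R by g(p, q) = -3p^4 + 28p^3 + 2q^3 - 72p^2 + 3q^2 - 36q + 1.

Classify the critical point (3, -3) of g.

The mixed partial ∂²g/∂p∂q is 0, so the Hessian at any point is diag(g_pp, g_qq) = diag(12(-3p^2 + 14p - 12), 6(2q + 1)).
At (3, -3): H = diag(36, -30).
The eigenvalues have opposite signs, so H is indefinite: a saddle point.

saddle point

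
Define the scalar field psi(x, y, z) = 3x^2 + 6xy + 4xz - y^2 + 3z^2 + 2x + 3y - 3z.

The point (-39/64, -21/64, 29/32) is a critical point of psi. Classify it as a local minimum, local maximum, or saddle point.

saddle point

The Hessian is constant: H = [[6, 6, 4], [6, -2, 0], [4, 0, 6]].
Leading principal minors: Δ₁ = 6, Δ₂ = -48, Δ₃ = -256.
The minors fit neither the all-positive nor the alternating-sign pattern, so H is indefinite: a saddle point.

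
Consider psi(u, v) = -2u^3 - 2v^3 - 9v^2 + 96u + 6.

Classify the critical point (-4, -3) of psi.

The mixed partial ∂²psi/∂u∂v is 0, so the Hessian at any point is diag(psi_uu, psi_vv) = diag(-12u, -6(2v + 3)).
At (-4, -3): H = diag(48, 18).
Both eigenvalues are positive, so H is positive definite: a local minimum.

local minimum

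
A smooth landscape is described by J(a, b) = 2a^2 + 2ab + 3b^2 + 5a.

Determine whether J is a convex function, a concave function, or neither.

J is quadratic, so its Hessian is the constant matrix H = [[4, 2], [2, 6]].
det(H) = 20, tr(H) = 10.
det(H) > 0 and tr(H) > 0, so H is positive definite everywhere: convex.

convex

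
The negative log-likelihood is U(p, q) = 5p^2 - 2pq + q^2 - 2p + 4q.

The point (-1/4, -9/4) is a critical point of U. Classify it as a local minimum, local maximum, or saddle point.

local minimum

The Hessian of U is constant: H = [[10, -2], [-2, 2]].
det(H) = 10·2 − (-2)² = 16.
det(H) > 0 and tr(H) = 12 > 0, so H is positive definite and the point is a local minimum.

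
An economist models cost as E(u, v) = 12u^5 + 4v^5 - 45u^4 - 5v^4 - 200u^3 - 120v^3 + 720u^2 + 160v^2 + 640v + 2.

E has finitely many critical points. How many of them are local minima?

4

E separates as a function of u plus a function of v, so ∇E=0 decouples.
∂E/∂u = 60u(u - 4)(u - 2)(u + 3) = 0 at u ∈ {-3, 0, 2, 4}; ∂E/∂v = 20(v - 4)(v - 2)(v + 1)(v + 4) = 0 at v ∈ {-4, -1, 2, 4}.
The Hessian is diagonal: diag(E_uu, E_vv). Second derivatives: E_uu(-3)=-6300, E_uu(0)=1440, E_uu(2)=-1200, E_uu(4)=3360; E_vv(-4)=-2880, E_vv(-1)=900, E_vv(2)=-720, E_vv(4)=1600.
Local minima occur where both diagonal entries positive: (0, -1), (0, 4), (4, -1), (4, 4). Count: 4.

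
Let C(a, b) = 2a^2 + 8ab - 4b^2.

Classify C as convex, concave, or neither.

C is quadratic, so its Hessian is the constant matrix H = [[4, 8], [8, -8]].
det(H) = -96, tr(H) = -4.
det(H) < 0, so H is indefinite: neither convex nor concave.

neither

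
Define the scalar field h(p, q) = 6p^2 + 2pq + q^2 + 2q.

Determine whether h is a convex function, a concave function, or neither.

h is quadratic, so its Hessian is the constant matrix H = [[12, 2], [2, 2]].
det(H) = 20, tr(H) = 14.
det(H) > 0 and tr(H) > 0, so H is positive definite everywhere: convex.

convex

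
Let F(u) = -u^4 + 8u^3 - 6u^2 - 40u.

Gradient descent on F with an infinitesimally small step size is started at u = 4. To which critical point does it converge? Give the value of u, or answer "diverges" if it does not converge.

2

F'(u) = -4(u - 5)(u - 2)(u + 1), so F'(4) = 40.
Gradient descent moves in the -F' direction, i.e. u is decreasing.
The nearest critical point in that direction is u = 2, where F'' = 36 > 0 (a local minimum). The iterate converges there.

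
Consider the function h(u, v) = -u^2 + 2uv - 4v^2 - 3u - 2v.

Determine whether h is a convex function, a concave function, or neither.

concave

h is quadratic, so its Hessian is the constant matrix H = [[-2, 2], [2, -8]].
det(H) = 12, tr(H) = -10.
det(H) > 0 and tr(H) < 0, so H is negative definite everywhere: concave.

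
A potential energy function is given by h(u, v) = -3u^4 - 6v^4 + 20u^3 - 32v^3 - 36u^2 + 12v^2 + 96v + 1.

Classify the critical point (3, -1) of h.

The mixed partial ∂²h/∂u∂v is 0, so the Hessian at any point is diag(h_uu, h_vv) = diag(12(-3u^2 + 10u - 6), 24(-3v^2 - 8v + 1)).
At (3, -1): H = diag(-36, 144).
The eigenvalues have opposite signs, so H is indefinite: a saddle point.

saddle point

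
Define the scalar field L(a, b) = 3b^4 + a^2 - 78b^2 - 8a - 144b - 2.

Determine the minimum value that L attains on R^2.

-1074

L(a,b) separates as P(a) + Q(b) − 2, so its minimum is min P + min Q − 2.
P'(a) = 2a - 8 vanishes at a ∈ {4}; Q'(b) = 12(b - 4)(b + 1)(b + 3) vanishes at b ∈ {-3, -1, 4}.
Local minima of P (where P''>0): P(4)=-16. Local minima of Q: Q(-3)=-27, Q(4)=-1056.
So the global minimum of L is P(4) + Q(4) − 2 = -16 − 1056 − 2 = -1074, attained at (4, 4).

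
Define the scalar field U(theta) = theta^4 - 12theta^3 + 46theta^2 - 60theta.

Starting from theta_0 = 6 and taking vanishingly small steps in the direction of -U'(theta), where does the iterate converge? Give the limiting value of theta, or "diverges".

5

U'(theta) = 4(theta - 5)(theta - 3)(theta - 1), so U'(6) = 60.
Gradient descent moves in the -U' direction, i.e. theta is decreasing.
The nearest critical point in that direction is theta = 5, where U'' = 32 > 0 (a local minimum). The iterate converges there.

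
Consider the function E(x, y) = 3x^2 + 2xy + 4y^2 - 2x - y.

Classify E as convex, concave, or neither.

E is quadratic, so its Hessian is the constant matrix H = [[6, 2], [2, 8]].
det(H) = 44, tr(H) = 14.
det(H) > 0 and tr(H) > 0, so H is positive definite everywhere: convex.

convex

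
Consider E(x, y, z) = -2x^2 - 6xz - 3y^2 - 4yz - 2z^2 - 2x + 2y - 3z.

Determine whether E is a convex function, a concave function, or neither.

neither

E is quadratic, so its Hessian is the constant matrix H = [[-4, 0, -6], [0, -6, -4], [-6, -4, -4]].
Leading principal minors: -4, 24, 184.
Neither pattern holds ⇒ H is indefinite ⇒ neither convex nor concave.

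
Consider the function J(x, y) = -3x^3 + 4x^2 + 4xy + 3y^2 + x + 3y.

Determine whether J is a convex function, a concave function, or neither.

neither

The term -3x^3 is cubic, so the Hessian is not constant.
∂²J/∂x² = -18x + 8, which takes both signs as x varies (negative for sufficiently large x). A diagonal entry of the Hessian changing sign means the Hessian is neither positive- nor negative-semidefinite on all of R^2.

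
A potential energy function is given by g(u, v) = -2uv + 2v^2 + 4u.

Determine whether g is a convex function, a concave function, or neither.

g is quadratic, so its Hessian is the constant matrix H = [[0, -2], [-2, 4]].
det(H) = -4, tr(H) = 4.
det(H) < 0, so H is indefinite: neither convex nor concave.

neither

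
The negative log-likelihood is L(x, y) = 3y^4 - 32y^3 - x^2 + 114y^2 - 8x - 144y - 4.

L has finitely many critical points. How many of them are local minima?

L separates as a function of x plus a function of y, so ∇L=0 decouples.
∂L/∂x = -2(x + 4) = 0 at x ∈ {-4}; ∂L/∂y = 12(y - 4)(y - 3)(y - 1) = 0 at y ∈ {1, 3, 4}.
The Hessian is diagonal: diag(L_xx, L_yy). Second derivatives: L_xx(-4)=-2; L_yy(1)=72, L_yy(3)=-24, L_yy(4)=36.
Local minima occur where both diagonal entries positive: none. Count: 0.

0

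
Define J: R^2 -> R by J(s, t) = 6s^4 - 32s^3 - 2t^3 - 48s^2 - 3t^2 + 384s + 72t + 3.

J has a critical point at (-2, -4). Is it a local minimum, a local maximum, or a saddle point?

The mixed partial ∂²J/∂s∂t is 0, so the Hessian at any point is diag(J_ss, J_tt) = diag(24(3s^2 - 8s - 4), -6(2t + 1)).
At (-2, -4): H = diag(576, 42).
Both eigenvalues are positive, so H is positive definite: a local minimum.

local minimum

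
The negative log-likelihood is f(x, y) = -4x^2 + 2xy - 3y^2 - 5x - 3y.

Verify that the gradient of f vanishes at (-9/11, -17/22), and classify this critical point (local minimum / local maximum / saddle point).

local maximum

∇f = (-8x + 2y - 5, 2x - 6y - 3); substituting (-9/11, -17/22) gives ∇f = (0, 0), so (-9/11, -17/22) is indeed a critical point.
The Hessian of f is constant: H = [[-8, 2], [2, -6]].
det(H) = (-8)·(-6) − 2² = 44.
det(H) > 0 and tr(H) = -14 < 0, so H is negative definite and the point is a local maximum.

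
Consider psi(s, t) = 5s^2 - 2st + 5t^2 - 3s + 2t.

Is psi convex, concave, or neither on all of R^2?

psi is quadratic, so its Hessian is the constant matrix H = [[10, -2], [-2, 10]].
det(H) = 96, tr(H) = 20.
det(H) > 0 and tr(H) > 0, so H is positive definite everywhere: convex.

convex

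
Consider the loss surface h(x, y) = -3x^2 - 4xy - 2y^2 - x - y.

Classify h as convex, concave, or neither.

concave

h is quadratic, so its Hessian is the constant matrix H = [[-6, -4], [-4, -4]].
det(H) = 8, tr(H) = -10.
det(H) > 0 and tr(H) < 0, so H is negative definite everywhere: concave.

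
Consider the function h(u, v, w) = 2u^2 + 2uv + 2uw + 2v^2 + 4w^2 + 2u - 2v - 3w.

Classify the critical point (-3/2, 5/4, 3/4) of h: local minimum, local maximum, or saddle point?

local minimum

The Hessian is constant: H = [[4, 2, 2], [2, 4, 0], [2, 0, 8]].
Leading principal minors: Δ₁ = 4, Δ₂ = 12, Δ₃ = 80.
All leading minors are positive, so H is positive definite: a local minimum.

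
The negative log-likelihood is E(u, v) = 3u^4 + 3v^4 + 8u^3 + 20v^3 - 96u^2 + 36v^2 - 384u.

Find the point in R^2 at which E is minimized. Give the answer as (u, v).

(4, 0)

E(u,v) separates as P(u) + Q(v), so its minimum is min P + min Q.
P'(u) = 12(u - 4)(u + 2)(u + 4) vanishes at u ∈ {-4, -2, 4}; Q'(v) = 12v(v + 2)(v + 3) vanishes at v ∈ {-3, -2, 0}.
Local minima of P (where P''>0): P(-4)=256, P(4)=-1792. Local minima of Q: Q(-3)=27, Q(0)=0.
So the global minimum of E is P(4) + Q(0) = -1792 + 0 = -1792, attained at (4, 0).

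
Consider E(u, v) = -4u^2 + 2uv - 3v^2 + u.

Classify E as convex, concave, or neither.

concave

E is quadratic, so its Hessian is the constant matrix H = [[-8, 2], [2, -6]].
det(H) = 44, tr(H) = -14.
det(H) > 0 and tr(H) < 0, so H is negative definite everywhere: concave.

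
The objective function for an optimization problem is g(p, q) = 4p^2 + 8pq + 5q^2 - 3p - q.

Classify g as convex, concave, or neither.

convex

g is quadratic, so its Hessian is the constant matrix H = [[8, 8], [8, 10]].
det(H) = 16, tr(H) = 18.
det(H) > 0 and tr(H) > 0, so H is positive definite everywhere: convex.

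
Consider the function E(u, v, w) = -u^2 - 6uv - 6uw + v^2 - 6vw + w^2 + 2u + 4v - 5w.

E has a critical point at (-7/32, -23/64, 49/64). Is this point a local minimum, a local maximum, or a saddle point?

The Hessian is constant: H = [[-2, -6, -6], [-6, 2, -6], [-6, -6, 2]].
Leading principal minors: Δ₁ = -2, Δ₂ = -40, Δ₃ = -512.
The minors fit neither the all-positive nor the alternating-sign pattern, so H is indefinite: a saddle point.

saddle point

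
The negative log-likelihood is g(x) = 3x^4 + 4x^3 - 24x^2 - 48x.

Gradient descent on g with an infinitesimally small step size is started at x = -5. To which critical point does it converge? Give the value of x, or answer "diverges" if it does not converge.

g'(x) = 12(x - 2)(x + 1)(x + 2), so g'(-5) = -1008.
Gradient descent moves in the -g' direction, i.e. x is increasing.
The nearest critical point in that direction is x = -2, where g'' = 48 > 0 (a local minimum). The iterate converges there.

-2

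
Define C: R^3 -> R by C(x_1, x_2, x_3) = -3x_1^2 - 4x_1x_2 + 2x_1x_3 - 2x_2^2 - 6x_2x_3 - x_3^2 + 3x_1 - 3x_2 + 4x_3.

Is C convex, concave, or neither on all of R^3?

C is quadratic, so its Hessian is the constant matrix H = [[-6, -4, 2], [-4, -4, -6], [2, -6, -2]].
Leading principal minors: -6, 8, 312.
Neither pattern holds ⇒ H is indefinite ⇒ neither convex nor concave.

neither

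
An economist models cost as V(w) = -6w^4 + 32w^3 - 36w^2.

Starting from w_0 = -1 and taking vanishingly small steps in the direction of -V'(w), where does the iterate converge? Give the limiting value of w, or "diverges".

V'(w) = -24w(w - 3)(w - 1), so V'(-1) = 192.
Gradient descent moves in the -V' direction, i.e. w is decreasing.
There is no critical point below w=-1, and V' keeps the same sign, so the iterate runs off to −∞.

diverges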